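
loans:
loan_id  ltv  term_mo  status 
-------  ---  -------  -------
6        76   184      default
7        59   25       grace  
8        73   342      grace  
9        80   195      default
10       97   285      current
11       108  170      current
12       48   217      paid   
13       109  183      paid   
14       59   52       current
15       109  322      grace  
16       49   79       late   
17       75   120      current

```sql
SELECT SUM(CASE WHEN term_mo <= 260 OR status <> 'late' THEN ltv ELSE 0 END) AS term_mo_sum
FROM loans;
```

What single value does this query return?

942

loan_id=6: ✓ → 76
loan_id=7: ✓ → 59
loan_id=8: ✓ → 73
loan_id=9: ✓ → 80
loan_id=10: ✓ → 97
loan_id=11: ✓ → 108
loan_id=12: ✓ → 48
loan_id=13: ✓ → 109
loan_id=14: ✓ → 59
loan_id=15: ✓ → 109
loan_id=16: ✓ → 49
loan_id=17: ✓ → 75
term_mo_sum = 76 + 59 + 73 + 80 + 97 + 108 + 48 + 109 + 59 + 109 + 49 + 75 = 942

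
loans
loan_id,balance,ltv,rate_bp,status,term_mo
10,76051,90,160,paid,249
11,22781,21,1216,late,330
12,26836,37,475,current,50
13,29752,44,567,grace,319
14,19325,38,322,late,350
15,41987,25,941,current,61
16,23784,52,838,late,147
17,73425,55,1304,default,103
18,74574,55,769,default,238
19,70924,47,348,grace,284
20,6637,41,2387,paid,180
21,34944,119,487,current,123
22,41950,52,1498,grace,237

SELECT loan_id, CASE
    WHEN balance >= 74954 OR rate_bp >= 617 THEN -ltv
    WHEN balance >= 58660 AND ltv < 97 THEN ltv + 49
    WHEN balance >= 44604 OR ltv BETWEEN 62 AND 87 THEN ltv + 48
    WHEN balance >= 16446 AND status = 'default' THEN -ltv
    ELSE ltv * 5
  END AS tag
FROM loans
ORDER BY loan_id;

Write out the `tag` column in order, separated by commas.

-90, -21, 185, 220, 190, -25, -52, -55, -55, 96, -41, 595, -52

loan_id=10: balance >= 74954 OR rate_bp >= 617 → -90
loan_id=11: balance >= 74954 OR rate_bp >= 617 → -21
loan_id=12: ELSE → 185
loan_id=13: ELSE → 220
loan_id=14: ELSE → 190
loan_id=15: balance >= 74954 OR rate_bp >= 617 → -25
loan_id=16: balance >= 74954 OR rate_bp >= 617 → -52
loan_id=17: balance >= 74954 OR rate_bp >= 617 → -55
loan_id=18: balance >= 74954 OR rate_bp >= 617 → -55
loan_id=19: balance >= 58660 AND ltv < 97 → 96
loan_id=20: balance >= 74954 OR rate_bp >= 617 → -41
loan_id=21: ELSE → 595
loan_id=22: balance >= 74954 OR rate_bp >= 617 → -52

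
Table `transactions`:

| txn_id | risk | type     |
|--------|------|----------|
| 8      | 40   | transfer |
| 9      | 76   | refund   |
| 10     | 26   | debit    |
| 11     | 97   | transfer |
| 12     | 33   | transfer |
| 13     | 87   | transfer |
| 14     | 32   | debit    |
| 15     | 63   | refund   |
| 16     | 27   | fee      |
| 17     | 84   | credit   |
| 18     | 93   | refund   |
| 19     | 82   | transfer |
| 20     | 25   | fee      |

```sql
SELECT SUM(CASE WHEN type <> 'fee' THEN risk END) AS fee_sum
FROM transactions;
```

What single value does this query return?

713

txn_id=8: ✓ → 40
txn_id=9: ✓ → 76
txn_id=10: ✓ → 26
txn_id=11: ✓ → 97
txn_id=12: ✓ → 33
txn_id=13: ✓ → 87
txn_id=14: ✓ → 32
txn_id=15: ✓ → 63
txn_id=16: ✗
txn_id=17: ✓ → 84
txn_id=18: ✓ → 93
txn_id=19: ✓ → 82
txn_id=20: ✗
fee_sum = 40 + 76 + 26 + 97 + 33 + 87 + 32 + 63 + 84 + 93 + 82 = 713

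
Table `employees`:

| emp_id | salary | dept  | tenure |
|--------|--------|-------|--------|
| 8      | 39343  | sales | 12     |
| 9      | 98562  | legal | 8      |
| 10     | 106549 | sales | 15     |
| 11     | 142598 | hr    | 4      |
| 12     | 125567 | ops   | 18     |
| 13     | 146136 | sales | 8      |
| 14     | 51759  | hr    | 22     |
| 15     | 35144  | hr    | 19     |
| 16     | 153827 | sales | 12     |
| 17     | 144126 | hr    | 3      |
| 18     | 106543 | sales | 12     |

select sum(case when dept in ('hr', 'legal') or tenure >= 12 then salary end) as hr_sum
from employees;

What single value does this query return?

1004018

emp_id=8: ✓ → 39343
emp_id=9: ✓ → 98562
emp_id=10: ✓ → 106549
emp_id=11: ✓ → 142598
emp_id=12: ✓ → 125567
emp_id=13: ✗
emp_id=14: ✓ → 51759
emp_id=15: ✓ → 35144
emp_id=16: ✓ → 153827
emp_id=17: ✓ → 144126
emp_id=18: ✓ → 106543
hr_sum = 39343 + 98562 + 106549 + 142598 + 125567 + 51759 + 35144 + 153827 + 144126 + 106543 = 1004018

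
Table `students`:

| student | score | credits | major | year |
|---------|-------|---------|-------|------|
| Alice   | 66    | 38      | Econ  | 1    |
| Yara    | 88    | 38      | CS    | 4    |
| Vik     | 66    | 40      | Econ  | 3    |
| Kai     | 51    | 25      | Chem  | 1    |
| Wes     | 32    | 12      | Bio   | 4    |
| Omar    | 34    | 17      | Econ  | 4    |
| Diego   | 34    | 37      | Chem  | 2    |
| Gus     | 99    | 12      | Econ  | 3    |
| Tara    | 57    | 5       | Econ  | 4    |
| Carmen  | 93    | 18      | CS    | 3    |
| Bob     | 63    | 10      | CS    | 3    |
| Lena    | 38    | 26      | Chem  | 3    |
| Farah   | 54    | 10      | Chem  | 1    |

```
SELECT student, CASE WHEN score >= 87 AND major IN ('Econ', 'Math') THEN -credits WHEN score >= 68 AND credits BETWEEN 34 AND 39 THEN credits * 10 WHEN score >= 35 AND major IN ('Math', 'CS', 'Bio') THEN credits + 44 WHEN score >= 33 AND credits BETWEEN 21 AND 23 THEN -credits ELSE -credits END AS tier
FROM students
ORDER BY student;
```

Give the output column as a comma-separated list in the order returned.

student=Alice: ELSE → -38
student=Bob: score >= 35 AND major IN ('Math', 'CS', 'Bio') → 54
student=Carmen: score >= 35 AND major IN ('Math', 'CS', 'Bio') → 62
student=Diego: ELSE → -37
student=Farah: ELSE → -10
student=Gus: score >= 87 AND major IN ('Econ', 'Math') → -12
student=Kai: ELSE → -25
student=Lena: ELSE → -26
student=Omar: ELSE → -17
student=Tara: ELSE → -5
student=Vik: ELSE → -40
student=Wes: ELSE → -12
student=Yara: score >= 68 AND credits BETWEEN 34 AND 39 → 380

-38, 54, 62, -37, -10, -12, -25, -26, -17, -5, -40, -12, 380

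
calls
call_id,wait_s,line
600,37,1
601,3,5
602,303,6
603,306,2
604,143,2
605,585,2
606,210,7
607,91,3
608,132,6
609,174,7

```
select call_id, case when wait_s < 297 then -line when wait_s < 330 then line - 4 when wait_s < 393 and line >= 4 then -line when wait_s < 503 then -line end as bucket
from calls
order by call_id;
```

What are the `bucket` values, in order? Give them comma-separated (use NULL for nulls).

call_id=600: wait_s < 297 → -1
call_id=601: wait_s < 297 → -5
call_id=602: wait_s < 330 → 2
call_id=603: wait_s < 330 → -2
call_id=604: wait_s < 297 → -2
call_id=605: (no match → NULL) → NULL
call_id=606: wait_s < 297 → -7
call_id=607: wait_s < 297 → -3
call_id=608: wait_s < 297 → -6
call_id=609: wait_s < 297 → -7

-1, -5, 2, -2, -2, NULL, -7, -3, -6, -7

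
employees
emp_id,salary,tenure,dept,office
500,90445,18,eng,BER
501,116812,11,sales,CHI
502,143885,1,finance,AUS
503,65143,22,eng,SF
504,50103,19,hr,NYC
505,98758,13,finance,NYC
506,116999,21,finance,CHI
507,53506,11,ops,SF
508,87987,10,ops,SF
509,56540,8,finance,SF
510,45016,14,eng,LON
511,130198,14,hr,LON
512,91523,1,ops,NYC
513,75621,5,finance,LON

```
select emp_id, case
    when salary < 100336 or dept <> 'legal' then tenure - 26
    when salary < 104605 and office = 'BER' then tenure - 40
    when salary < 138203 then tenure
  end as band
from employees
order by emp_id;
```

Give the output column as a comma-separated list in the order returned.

emp_id=500: salary < 100336 or dept <> 'legal' → -8
emp_id=501: salary < 100336 or dept <> 'legal' → -15
emp_id=502: salary < 100336 or dept <> 'legal' → -25
emp_id=503: salary < 100336 or dept <> 'legal' → -4
emp_id=504: salary < 100336 or dept <> 'legal' → -7
emp_id=505: salary < 100336 or dept <> 'legal' → -13
emp_id=506: salary < 100336 or dept <> 'legal' → -5
emp_id=507: salary < 100336 or dept <> 'legal' → -15
emp_id=508: salary < 100336 or dept <> 'legal' → -16
emp_id=509: salary < 100336 or dept <> 'legal' → -18
emp_id=510: salary < 100336 or dept <> 'legal' → -12
emp_id=511: salary < 100336 or dept <> 'legal' → -12
emp_id=512: salary < 100336 or dept <> 'legal' → -25
emp_id=513: salary < 100336 or dept <> 'legal' → -21

-8, -15, -25, -4, -7, -13, -5, -15, -16, -18, -12, -12, -25, -21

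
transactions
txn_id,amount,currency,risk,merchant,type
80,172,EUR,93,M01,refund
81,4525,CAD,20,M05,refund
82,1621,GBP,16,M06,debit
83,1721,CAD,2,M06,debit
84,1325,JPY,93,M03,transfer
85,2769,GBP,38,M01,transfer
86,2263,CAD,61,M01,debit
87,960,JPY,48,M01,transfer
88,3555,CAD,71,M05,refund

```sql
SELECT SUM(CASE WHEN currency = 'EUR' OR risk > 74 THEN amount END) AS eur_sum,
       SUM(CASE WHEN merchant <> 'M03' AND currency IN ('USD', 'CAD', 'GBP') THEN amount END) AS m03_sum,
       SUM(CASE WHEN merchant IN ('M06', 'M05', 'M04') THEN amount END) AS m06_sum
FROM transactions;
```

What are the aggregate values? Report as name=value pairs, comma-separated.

eur_sum=1497, m03_sum=16454, m06_sum=11422

[eur_sum: currency = 'EUR' OR risk > 74]
txn_id=80: ✓ → 172
txn_id=81: ✗
txn_id=82: ✗
txn_id=83: ✗
txn_id=84: ✓ → 1325
txn_id=85: ✗
txn_id=86: ✗
txn_id=87: ✗
txn_id=88: ✗
eur_sum = 172 + 1325 = 1497
—
[m03_sum: merchant <> 'M03' AND currency IN ('USD', 'CAD', 'GBP')]
txn_id=80: ✗
txn_id=81: ✓ → 4525
txn_id=82: ✓ → 1621
txn_id=83: ✓ → 1721
txn_id=84: ✗
txn_id=85: ✓ → 2769
txn_id=86: ✓ → 2263
txn_id=87: ✗
txn_id=88: ✓ → 3555
m03_sum = 4525 + 1621 + 1721 + 2769 + 2263 + 3555 = 16454
—
[m06_sum: merchant IN ('M06', 'M05', 'M04')]
txn_id=80: ✗
txn_id=81: ✓ → 4525
txn_id=82: ✓ → 1621
txn_id=83: ✓ → 1721
txn_id=84: ✗
txn_id=85: ✗
txn_id=86: ✗
txn_id=87: ✗
txn_id=88: ✓ → 3555
m06_sum = 4525 + 1621 + 1721 + 3555 = 11422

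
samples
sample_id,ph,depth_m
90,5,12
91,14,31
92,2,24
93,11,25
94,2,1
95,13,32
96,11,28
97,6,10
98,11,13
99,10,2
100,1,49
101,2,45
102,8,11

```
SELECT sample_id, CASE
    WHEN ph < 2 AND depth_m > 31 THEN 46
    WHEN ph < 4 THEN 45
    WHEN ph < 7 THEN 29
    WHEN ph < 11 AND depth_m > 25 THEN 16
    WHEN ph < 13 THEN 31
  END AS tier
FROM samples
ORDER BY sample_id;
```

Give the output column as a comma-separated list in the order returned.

sample_id=90: ph < 7 → 29
sample_id=91: (no match → NULL) → NULL
sample_id=92: ph < 4 → 45
sample_id=93: ph < 13 → 31
sample_id=94: ph < 4 → 45
sample_id=95: (no match → NULL) → NULL
sample_id=96: ph < 13 → 31
sample_id=97: ph < 7 → 29
sample_id=98: ph < 13 → 31
sample_id=99: ph < 13 → 31
sample_id=100: ph < 2 AND depth_m > 31 → 46
sample_id=101: ph < 4 → 45
sample_id=102: ph < 13 → 31

29, NULL, 45, 31, 45, NULL, 31, 29, 31, 31, 46, 45, 31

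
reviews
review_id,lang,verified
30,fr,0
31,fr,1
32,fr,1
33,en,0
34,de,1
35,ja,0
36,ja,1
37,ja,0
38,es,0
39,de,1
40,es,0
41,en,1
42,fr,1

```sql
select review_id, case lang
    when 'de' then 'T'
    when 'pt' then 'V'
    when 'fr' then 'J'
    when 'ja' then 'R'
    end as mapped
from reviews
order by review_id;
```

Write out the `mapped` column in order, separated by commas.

J, J, J, NULL, T, R, R, R, NULL, T, NULL, NULL, J

review_id=30: lang='fr' → J
review_id=31: lang='fr' → J
review_id=32: lang='fr' → J
review_id=33: (no match → NULL) → NULL
review_id=34: lang='de' → T
review_id=35: lang='ja' → R
review_id=36: lang='ja' → R
review_id=37: lang='ja' → R
review_id=38: (no match → NULL) → NULL
review_id=39: lang='de' → T
review_id=40: (no match → NULL) → NULL
review_id=41: (no match → NULL) → NULL
review_id=42: lang='fr' → J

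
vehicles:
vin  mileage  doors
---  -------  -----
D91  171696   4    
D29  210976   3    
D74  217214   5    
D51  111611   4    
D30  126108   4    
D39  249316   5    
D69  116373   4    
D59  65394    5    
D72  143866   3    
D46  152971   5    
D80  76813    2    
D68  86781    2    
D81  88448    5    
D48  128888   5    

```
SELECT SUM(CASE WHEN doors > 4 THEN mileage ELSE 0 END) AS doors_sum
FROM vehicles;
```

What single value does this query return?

902231

vin=D91: ✗
vin=D29: ✗
vin=D74: ✓ → 217214
vin=D51: ✗
vin=D30: ✗
vin=D39: ✓ → 249316
vin=D69: ✗
vin=D59: ✓ → 65394
vin=D72: ✗
vin=D46: ✓ → 152971
vin=D80: ✗
vin=D68: ✗
vin=D81: ✓ → 88448
vin=D48: ✓ → 128888
doors_sum = 217214 + 249316 + 65394 + 152971 + 88448 + 128888 = 902231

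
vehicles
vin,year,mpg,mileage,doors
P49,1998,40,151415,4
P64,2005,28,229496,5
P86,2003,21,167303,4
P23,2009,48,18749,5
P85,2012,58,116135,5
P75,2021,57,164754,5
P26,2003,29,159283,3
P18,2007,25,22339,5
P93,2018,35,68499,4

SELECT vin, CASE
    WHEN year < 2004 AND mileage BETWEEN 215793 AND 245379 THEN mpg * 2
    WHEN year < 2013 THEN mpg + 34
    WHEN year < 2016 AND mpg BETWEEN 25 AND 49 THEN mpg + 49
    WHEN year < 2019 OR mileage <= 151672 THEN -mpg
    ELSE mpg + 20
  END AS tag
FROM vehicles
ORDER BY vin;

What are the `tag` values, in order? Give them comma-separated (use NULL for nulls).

vin=P18: year < 2013 → 59
vin=P23: year < 2013 → 82
vin=P26: year < 2013 → 63
vin=P49: year < 2013 → 74
vin=P64: year < 2013 → 62
vin=P75: ELSE → 77
vin=P85: year < 2013 → 92
vin=P86: year < 2013 → 55
vin=P93: year < 2019 OR mileage <= 151672 → -35

59, 82, 63, 74, 62, 77, 92, 55, -35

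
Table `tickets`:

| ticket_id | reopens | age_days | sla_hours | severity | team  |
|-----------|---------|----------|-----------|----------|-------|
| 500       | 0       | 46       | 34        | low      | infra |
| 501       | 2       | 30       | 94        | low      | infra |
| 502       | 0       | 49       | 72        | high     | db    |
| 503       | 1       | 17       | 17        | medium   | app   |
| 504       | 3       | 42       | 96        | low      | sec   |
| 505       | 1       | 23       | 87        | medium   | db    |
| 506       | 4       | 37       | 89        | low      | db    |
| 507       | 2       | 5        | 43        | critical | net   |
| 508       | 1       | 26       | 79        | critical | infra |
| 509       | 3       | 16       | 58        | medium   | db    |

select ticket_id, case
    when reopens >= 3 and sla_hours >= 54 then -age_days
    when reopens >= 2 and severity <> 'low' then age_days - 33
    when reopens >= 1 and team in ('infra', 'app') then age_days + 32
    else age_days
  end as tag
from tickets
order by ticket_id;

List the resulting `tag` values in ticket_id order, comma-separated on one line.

46, 62, 49, 49, -42, 23, -37, -28, 58, -16

ticket_id=500: ELSE → 46
ticket_id=501: reopens >= 1 and team in ('infra', 'app') → 62
ticket_id=502: ELSE → 49
ticket_id=503: reopens >= 1 and team in ('infra', 'app') → 49
ticket_id=504: reopens >= 3 and sla_hours >= 54 → -42
ticket_id=505: ELSE → 23
ticket_id=506: reopens >= 3 and sla_hours >= 54 → -37
ticket_id=507: reopens >= 2 and severity <> 'low' → -28
ticket_id=508: reopens >= 1 and team in ('infra', 'app') → 58
ticket_id=509: reopens >= 3 and sla_hours >= 54 → -16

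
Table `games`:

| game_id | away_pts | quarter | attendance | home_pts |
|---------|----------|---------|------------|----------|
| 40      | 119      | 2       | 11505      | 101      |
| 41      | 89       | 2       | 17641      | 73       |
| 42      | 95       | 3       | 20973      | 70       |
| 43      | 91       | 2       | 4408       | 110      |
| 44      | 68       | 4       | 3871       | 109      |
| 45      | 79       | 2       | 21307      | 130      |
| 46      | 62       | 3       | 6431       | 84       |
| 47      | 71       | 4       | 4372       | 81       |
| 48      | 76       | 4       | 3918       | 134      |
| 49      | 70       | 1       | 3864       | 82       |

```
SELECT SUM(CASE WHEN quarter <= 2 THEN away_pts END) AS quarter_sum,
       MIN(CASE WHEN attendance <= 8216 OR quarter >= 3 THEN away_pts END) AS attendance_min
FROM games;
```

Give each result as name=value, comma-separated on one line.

quarter_sum=448, attendance_min=62

[quarter_sum: quarter <= 2]
game_id=40: ✓ → 119
game_id=41: ✓ → 89
game_id=42: ✗
game_id=43: ✓ → 91
game_id=44: ✗
game_id=45: ✓ → 79
game_id=46: ✗
game_id=47: ✗
game_id=48: ✗
game_id=49: ✓ → 70
quarter_sum = 119 + 89 + 91 + 79 + 70 = 448
—
[attendance_min: attendance <= 8216 OR quarter >= 3]
game_id=40: ✗
game_id=41: ✗
game_id=42: ✓ → 95
game_id=43: ✓ → 91
game_id=44: ✓ → 68
game_id=45: ✗
game_id=46: ✓ → 62
game_id=47: ✓ → 71
game_id=48: ✓ → 76
game_id=49: ✓ → 70
attendance_min = MIN(95, 91, 68, 62, 71, 76, 70) = 62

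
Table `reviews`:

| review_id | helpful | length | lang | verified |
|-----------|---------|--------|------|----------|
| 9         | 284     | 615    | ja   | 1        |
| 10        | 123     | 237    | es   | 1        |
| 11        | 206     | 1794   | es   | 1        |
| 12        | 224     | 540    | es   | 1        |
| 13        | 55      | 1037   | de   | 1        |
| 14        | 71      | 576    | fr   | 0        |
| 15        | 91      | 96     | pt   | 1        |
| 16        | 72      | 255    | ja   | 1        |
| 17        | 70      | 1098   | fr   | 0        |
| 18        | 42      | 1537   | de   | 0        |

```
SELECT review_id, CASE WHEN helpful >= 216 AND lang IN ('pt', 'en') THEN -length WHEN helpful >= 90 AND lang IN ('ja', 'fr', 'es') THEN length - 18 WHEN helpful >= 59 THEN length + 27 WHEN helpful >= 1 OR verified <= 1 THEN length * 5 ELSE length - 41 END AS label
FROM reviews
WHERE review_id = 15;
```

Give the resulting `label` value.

review_id = 15: helpful=91, length=96, lang=pt, verified=1.
helpful >= 216 AND lang IN ('pt', 'en') → false
helpful >= 90 AND lang IN ('ja', 'fr', 'es') → false
helpful >= 59 → true → 123

123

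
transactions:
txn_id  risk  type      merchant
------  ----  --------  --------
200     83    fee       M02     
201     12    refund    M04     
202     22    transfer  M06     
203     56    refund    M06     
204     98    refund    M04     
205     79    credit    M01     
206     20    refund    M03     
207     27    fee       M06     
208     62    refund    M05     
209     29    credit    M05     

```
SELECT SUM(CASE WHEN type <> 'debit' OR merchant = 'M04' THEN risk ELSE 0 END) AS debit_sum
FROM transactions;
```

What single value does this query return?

488

txn_id=200: ✓ → 83
txn_id=201: ✓ → 12
txn_id=202: ✓ → 22
txn_id=203: ✓ → 56
txn_id=204: ✓ → 98
txn_id=205: ✓ → 79
txn_id=206: ✓ → 20
txn_id=207: ✓ → 27
txn_id=208: ✓ → 62
txn_id=209: ✓ → 29
debit_sum = 83 + 12 + 22 + 56 + 98 + 79 + 20 + 27 + 62 + 29 = 488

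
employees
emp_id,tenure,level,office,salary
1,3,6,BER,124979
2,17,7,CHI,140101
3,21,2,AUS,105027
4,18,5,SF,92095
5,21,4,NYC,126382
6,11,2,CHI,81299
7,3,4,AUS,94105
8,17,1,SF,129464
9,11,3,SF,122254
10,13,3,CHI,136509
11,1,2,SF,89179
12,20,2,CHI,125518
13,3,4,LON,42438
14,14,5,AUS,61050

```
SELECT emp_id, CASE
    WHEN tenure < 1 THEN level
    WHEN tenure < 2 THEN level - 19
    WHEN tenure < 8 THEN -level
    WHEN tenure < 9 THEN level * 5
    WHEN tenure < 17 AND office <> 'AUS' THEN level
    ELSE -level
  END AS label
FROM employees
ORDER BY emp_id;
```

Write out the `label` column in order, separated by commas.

emp_id=1: tenure < 8 → -6
emp_id=2: ELSE → -7
emp_id=3: ELSE → -2
emp_id=4: ELSE → -5
emp_id=5: ELSE → -4
emp_id=6: tenure < 17 AND office <> 'AUS' → 2
emp_id=7: tenure < 8 → -4
emp_id=8: ELSE → -1
emp_id=9: tenure < 17 AND office <> 'AUS' → 3
emp_id=10: tenure < 17 AND office <> 'AUS' → 3
emp_id=11: tenure < 2 → -17
emp_id=12: ELSE → -2
emp_id=13: tenure < 8 → -4
emp_id=14: ELSE → -5

-6, -7, -2, -5, -4, 2, -4, -1, 3, 3, -17, -2, -4, -5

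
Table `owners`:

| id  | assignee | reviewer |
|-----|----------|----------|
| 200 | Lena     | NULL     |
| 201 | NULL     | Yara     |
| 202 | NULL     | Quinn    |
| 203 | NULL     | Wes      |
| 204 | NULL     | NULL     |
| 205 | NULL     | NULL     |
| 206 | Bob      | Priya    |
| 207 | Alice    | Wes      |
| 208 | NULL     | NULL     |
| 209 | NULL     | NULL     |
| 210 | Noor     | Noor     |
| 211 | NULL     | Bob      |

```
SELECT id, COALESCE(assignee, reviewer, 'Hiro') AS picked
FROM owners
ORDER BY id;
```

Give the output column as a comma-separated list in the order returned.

id=200: assignee=Lena → Lena
id=201: assignee=NULL, reviewer=Yara → Yara
id=202: assignee=NULL, reviewer=Quinn → Quinn
id=203: assignee=NULL, reviewer=Wes → Wes
id=204: assignee=NULL, reviewer=NULL, → literal Hiro → Hiro
id=205: assignee=NULL, reviewer=NULL, → literal Hiro → Hiro
id=206: assignee=Bob → Bob
id=207: assignee=Alice → Alice
id=208: assignee=NULL, reviewer=NULL, → literal Hiro → Hiro
id=209: assignee=NULL, reviewer=NULL, → literal Hiro → Hiro
id=210: assignee=Noor → Noor
id=211: assignee=NULL, reviewer=Bob → Bob

Lena, Yara, Quinn, Wes, Hiro, Hiro, Bob, Alice, Hiro, Hiro, Noor, Bob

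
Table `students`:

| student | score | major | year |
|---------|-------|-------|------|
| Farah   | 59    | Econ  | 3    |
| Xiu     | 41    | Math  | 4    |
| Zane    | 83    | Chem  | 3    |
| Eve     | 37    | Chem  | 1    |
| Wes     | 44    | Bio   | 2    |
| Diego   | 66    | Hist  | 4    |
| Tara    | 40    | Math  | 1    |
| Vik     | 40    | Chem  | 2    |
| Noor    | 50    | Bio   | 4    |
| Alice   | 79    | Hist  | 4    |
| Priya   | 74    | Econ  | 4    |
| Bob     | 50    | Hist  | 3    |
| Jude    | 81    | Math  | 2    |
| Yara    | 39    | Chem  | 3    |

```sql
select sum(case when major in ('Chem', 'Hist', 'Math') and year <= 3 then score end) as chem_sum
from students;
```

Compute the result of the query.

370

student=Farah: ✗
student=Xiu: ✗
student=Zane: ✓ → 83
student=Eve: ✓ → 37
student=Wes: ✗
student=Diego: ✗
student=Tara: ✓ → 40
student=Vik: ✓ → 40
student=Noor: ✗
student=Alice: ✗
student=Priya: ✗
student=Bob: ✓ → 50
student=Jude: ✓ → 81
student=Yara: ✓ → 39
chem_sum = 83 + 37 + 40 + 40 + 50 + 81 + 39 = 370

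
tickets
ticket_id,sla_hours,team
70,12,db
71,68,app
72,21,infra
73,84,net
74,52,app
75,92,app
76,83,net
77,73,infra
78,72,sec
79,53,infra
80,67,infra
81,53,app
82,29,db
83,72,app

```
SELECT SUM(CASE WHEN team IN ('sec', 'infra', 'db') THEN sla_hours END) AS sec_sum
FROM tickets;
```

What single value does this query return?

ticket_id=70: ✓ → 12
ticket_id=71: ✗
ticket_id=72: ✓ → 21
ticket_id=73: ✗
ticket_id=74: ✗
ticket_id=75: ✗
ticket_id=76: ✗
ticket_id=77: ✓ → 73
ticket_id=78: ✓ → 72
ticket_id=79: ✓ → 53
ticket_id=80: ✓ → 67
ticket_id=81: ✗
ticket_id=82: ✓ → 29
ticket_id=83: ✗
sec_sum = 12 + 21 + 73 + 72 + 53 + 67 + 29 = 327

327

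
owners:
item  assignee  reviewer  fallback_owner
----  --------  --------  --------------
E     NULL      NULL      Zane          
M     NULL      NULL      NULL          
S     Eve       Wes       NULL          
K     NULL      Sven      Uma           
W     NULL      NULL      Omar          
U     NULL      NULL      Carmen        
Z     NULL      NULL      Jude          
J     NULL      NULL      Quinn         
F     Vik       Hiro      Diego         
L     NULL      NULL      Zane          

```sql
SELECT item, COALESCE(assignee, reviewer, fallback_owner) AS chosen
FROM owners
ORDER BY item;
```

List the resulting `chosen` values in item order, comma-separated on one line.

Zane, Vik, Quinn, Sven, Zane, NULL, Eve, Carmen, Omar, Jude

item=E: assignee=NULL, reviewer=NULL, fallback_owner=Zane → Zane
item=F: assignee=Vik → Vik
item=J: assignee=NULL, reviewer=NULL, fallback_owner=Quinn → Quinn
item=K: assignee=NULL, reviewer=Sven → Sven
item=L: assignee=NULL, reviewer=NULL, fallback_owner=Zane → Zane
item=M: assignee=NULL, reviewer=NULL, fallback_owner=NULL (all NULL) → NULL
item=S: assignee=Eve → Eve
item=U: assignee=NULL, reviewer=NULL, fallback_owner=Carmen → Carmen
item=W: assignee=NULL, reviewer=NULL, fallback_owner=Omar → Omar
item=Z: assignee=NULL, reviewer=NULL, fallback_owner=Jude → Jude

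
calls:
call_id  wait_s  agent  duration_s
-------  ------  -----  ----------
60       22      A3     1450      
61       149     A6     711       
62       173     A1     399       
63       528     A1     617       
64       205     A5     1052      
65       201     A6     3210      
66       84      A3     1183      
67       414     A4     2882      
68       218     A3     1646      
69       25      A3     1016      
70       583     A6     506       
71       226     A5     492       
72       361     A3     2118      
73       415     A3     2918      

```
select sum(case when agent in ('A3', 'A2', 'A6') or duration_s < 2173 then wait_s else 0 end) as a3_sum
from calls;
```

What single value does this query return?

call_id=60: ✓ → 22
call_id=61: ✓ → 149
call_id=62: ✓ → 173
call_id=63: ✓ → 528
call_id=64: ✓ → 205
call_id=65: ✓ → 201
call_id=66: ✓ → 84
call_id=67: ✗
call_id=68: ✓ → 218
call_id=69: ✓ → 25
call_id=70: ✓ → 583
call_id=71: ✓ → 226
call_id=72: ✓ → 361
call_id=73: ✓ → 415
a3_sum = 22 + 149 + 173 + 528 + 205 + 201 + 84 + 218 + 25 + 583 + 226 + 361 + 415 = 3190

3190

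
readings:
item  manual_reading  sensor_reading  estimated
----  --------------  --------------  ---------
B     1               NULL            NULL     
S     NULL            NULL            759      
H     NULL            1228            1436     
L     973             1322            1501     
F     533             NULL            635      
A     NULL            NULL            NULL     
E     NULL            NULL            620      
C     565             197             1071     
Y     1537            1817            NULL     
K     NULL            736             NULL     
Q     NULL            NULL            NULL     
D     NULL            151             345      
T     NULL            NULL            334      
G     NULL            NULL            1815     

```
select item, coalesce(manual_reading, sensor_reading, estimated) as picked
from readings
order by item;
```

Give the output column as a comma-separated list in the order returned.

NULL, 1, 565, 151, 620, 533, 1815, 1228, 736, 973, NULL, 759, 334, 1537

item=A: manual_reading=NULL, sensor_reading=NULL, estimated=NULL (all NULL) → NULL
item=B: manual_reading=1 → 1
item=C: manual_reading=565 → 565
item=D: manual_reading=NULL, sensor_reading=151 → 151
item=E: manual_reading=NULL, sensor_reading=NULL, estimated=620 → 620
item=F: manual_reading=533 → 533
item=G: manual_reading=NULL, sensor_reading=NULL, estimated=1815 → 1815
item=H: manual_reading=NULL, sensor_reading=1228 → 1228
item=K: manual_reading=NULL, sensor_reading=736 → 736
item=L: manual_reading=973 → 973
item=Q: manual_reading=NULL, sensor_reading=NULL, estimated=NULL (all NULL) → NULL
item=S: manual_reading=NULL, sensor_reading=NULL, estimated=759 → 759
item=T: manual_reading=NULL, sensor_reading=NULL, estimated=334 → 334
item=Y: manual_reading=1537 → 1537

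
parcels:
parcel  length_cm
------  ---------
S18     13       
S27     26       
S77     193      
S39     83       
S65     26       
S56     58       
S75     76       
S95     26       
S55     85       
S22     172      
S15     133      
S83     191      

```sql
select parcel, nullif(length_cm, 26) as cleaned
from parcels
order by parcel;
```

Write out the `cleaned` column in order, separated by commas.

parcel=S15: length_cm=133 vs 26: differ → 133
parcel=S18: length_cm=13 vs 26: differ → 13
parcel=S22: length_cm=172 vs 26: differ → 172
parcel=S27: length_cm=26 vs 26: equal → NULL
parcel=S39: length_cm=83 vs 26: differ → 83
parcel=S55: length_cm=85 vs 26: differ → 85
parcel=S56: length_cm=58 vs 26: differ → 58
parcel=S65: length_cm=26 vs 26: equal → NULL
parcel=S75: length_cm=76 vs 26: differ → 76
parcel=S77: length_cm=193 vs 26: differ → 193
parcel=S83: length_cm=191 vs 26: differ → 191
parcel=S95: length_cm=26 vs 26: equal → NULL

133, 13, 172, NULL, 83, 85, 58, NULL, 76, 193, 191, NULL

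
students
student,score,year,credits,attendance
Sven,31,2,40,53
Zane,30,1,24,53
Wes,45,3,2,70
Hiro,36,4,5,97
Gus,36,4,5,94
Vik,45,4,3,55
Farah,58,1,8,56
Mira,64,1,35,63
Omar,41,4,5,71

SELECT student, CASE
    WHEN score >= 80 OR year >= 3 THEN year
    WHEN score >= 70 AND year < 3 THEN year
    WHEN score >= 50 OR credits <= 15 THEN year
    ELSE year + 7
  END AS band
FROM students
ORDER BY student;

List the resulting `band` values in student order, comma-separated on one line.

1, 4, 4, 1, 4, 9, 4, 3, 8

student=Farah: score >= 50 OR credits <= 15 → 1
student=Gus: score >= 80 OR year >= 3 → 4
student=Hiro: score >= 80 OR year >= 3 → 4
student=Mira: score >= 50 OR credits <= 15 → 1
student=Omar: score >= 80 OR year >= 3 → 4
student=Sven: ELSE → 9
student=Vik: score >= 80 OR year >= 3 → 4
student=Wes: score >= 80 OR year >= 3 → 3
student=Zane: ELSE → 8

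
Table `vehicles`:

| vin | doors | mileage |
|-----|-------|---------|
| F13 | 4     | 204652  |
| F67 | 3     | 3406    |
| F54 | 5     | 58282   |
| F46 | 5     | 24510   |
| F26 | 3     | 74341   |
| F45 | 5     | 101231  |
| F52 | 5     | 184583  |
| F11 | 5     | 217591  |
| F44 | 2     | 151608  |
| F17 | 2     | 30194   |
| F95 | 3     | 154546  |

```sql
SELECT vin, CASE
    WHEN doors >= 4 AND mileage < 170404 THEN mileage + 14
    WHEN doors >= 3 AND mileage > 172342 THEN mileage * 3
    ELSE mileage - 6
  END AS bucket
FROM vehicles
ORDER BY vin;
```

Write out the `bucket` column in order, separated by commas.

vin=F11: doors >= 3 AND mileage > 172342 → 652773
vin=F13: doors >= 3 AND mileage > 172342 → 613956
vin=F17: ELSE → 30188
vin=F26: ELSE → 74335
vin=F44: ELSE → 151602
vin=F45: doors >= 4 AND mileage < 170404 → 101245
vin=F46: doors >= 4 AND mileage < 170404 → 24524
vin=F52: doors >= 3 AND mileage > 172342 → 553749
vin=F54: doors >= 4 AND mileage < 170404 → 58296
vin=F67: ELSE → 3400
vin=F95: ELSE → 154540

652773, 613956, 30188, 74335, 151602, 101245, 24524, 553749, 58296, 3400, 154540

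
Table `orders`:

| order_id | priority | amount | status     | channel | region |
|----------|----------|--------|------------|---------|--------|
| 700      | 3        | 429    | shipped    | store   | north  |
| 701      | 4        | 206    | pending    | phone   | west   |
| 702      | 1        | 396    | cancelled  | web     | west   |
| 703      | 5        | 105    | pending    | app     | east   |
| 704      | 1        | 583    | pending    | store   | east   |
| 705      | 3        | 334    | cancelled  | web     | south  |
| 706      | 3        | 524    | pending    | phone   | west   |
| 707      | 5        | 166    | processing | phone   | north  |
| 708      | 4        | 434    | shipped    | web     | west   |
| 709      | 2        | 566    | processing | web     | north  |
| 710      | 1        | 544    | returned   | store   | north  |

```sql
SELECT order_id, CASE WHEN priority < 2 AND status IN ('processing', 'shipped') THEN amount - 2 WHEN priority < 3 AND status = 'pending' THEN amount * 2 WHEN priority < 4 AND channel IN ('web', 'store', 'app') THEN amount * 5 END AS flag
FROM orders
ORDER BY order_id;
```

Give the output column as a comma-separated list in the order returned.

order_id=700: priority < 4 AND channel IN ('web', 'store', 'app') → 2145
order_id=701: (no match → NULL) → NULL
order_id=702: priority < 4 AND channel IN ('web', 'store', 'app') → 1980
order_id=703: (no match → NULL) → NULL
order_id=704: priority < 3 AND status = 'pending' → 1166
order_id=705: priority < 4 AND channel IN ('web', 'store', 'app') → 1670
order_id=706: (no match → NULL) → NULL
order_id=707: (no match → NULL) → NULL
order_id=708: (no match → NULL) → NULL
order_id=709: priority < 4 AND channel IN ('web', 'store', 'app') → 2830
order_id=710: priority < 4 AND channel IN ('web', 'store', 'app') → 2720

2145, NULL, 1980, NULL, 1166, 1670, NULL, NULL, NULL, 2830, 2720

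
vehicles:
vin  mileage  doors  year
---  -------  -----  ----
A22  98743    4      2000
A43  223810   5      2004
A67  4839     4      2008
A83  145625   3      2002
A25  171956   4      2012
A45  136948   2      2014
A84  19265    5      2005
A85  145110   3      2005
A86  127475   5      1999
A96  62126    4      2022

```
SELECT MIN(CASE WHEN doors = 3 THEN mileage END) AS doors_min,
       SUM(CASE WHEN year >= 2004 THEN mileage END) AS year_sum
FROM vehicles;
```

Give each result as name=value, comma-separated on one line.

doors_min=145110, year_sum=764054

[doors_min: doors = 3]
vin=A22: ✗
vin=A43: ✗
vin=A67: ✗
vin=A83: ✓ → 145625
vin=A25: ✗
vin=A45: ✗
vin=A84: ✗
vin=A85: ✓ → 145110
vin=A86: ✗
vin=A96: ✗
doors_min = MIN(145625, 145110) = 145110
—
[year_sum: year >= 2004]
vin=A22: ✗
vin=A43: ✓ → 223810
vin=A67: ✓ → 4839
vin=A83: ✗
vin=A25: ✓ → 171956
vin=A45: ✓ → 136948
vin=A84: ✓ → 19265
vin=A85: ✓ → 145110
vin=A86: ✗
vin=A96: ✓ → 62126
year_sum = 223810 + 4839 + 171956 + 136948 + 19265 + 145110 + 62126 = 764054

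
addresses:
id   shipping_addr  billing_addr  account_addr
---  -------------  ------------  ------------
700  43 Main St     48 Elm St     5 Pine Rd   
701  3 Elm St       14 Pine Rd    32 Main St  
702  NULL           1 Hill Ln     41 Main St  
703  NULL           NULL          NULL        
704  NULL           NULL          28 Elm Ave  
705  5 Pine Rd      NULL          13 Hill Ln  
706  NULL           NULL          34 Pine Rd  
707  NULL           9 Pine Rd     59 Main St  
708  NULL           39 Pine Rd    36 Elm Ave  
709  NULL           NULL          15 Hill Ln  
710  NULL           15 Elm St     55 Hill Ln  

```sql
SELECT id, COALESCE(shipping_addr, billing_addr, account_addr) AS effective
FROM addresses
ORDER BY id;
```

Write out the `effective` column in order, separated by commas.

id=700: shipping_addr=43 Main St → 43 Main St
id=701: shipping_addr=3 Elm St → 3 Elm St
id=702: shipping_addr=NULL, billing_addr=1 Hill Ln → 1 Hill Ln
id=703: shipping_addr=NULL, billing_addr=NULL, account_addr=NULL (all NULL) → NULL
id=704: shipping_addr=NULL, billing_addr=NULL, account_addr=28 Elm Ave → 28 Elm Ave
id=705: shipping_addr=5 Pine Rd → 5 Pine Rd
id=706: shipping_addr=NULL, billing_addr=NULL, account_addr=34 Pine Rd → 34 Pine Rd
id=707: shipping_addr=NULL, billing_addr=9 Pine Rd → 9 Pine Rd
id=708: shipping_addr=NULL, billing_addr=39 Pine Rd → 39 Pine Rd
id=709: shipping_addr=NULL, billing_addr=NULL, account_addr=15 Hill Ln → 15 Hill Ln
id=710: shipping_addr=NULL, billing_addr=15 Elm St → 15 Elm St

43 Main St, 3 Elm St, 1 Hill Ln, NULL, 28 Elm Ave, 5 Pine Rd, 34 Pine Rd, 9 Pine Rd, 39 Pine Rd, 15 Hill Ln, 15 Elm St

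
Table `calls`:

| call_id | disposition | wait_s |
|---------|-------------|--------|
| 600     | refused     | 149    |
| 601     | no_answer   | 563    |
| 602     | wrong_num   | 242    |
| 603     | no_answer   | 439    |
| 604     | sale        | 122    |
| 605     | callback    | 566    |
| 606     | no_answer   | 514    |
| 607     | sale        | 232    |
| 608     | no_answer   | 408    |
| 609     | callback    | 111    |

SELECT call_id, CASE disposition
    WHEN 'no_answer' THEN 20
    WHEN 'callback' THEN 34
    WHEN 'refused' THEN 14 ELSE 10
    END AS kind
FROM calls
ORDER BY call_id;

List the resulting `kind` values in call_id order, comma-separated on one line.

call_id=600: disposition='refused' → 14
call_id=601: disposition='no_answer' → 20
call_id=602: ELSE → 10
call_id=603: disposition='no_answer' → 20
call_id=604: ELSE → 10
call_id=605: disposition='callback' → 34
call_id=606: disposition='no_answer' → 20
call_id=607: ELSE → 10
call_id=608: disposition='no_answer' → 20
call_id=609: disposition='callback' → 34

14, 20, 10, 20, 10, 34, 20, 10, 20, 34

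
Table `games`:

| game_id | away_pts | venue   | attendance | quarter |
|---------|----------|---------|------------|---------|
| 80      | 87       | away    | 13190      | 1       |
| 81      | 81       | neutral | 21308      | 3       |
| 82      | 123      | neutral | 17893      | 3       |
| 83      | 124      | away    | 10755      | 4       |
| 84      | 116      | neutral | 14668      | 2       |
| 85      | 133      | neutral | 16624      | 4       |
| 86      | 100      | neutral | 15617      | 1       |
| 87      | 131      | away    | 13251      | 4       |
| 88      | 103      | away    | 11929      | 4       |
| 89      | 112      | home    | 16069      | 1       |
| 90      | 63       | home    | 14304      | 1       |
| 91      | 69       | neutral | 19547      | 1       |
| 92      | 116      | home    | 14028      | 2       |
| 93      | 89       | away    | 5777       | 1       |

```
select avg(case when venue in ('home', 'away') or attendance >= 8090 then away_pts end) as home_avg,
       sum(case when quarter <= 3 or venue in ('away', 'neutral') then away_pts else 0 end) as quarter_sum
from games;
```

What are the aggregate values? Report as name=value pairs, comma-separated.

home_avg=103.3571428571, quarter_sum=1447

[home_avg: venue in ('home', 'away') or attendance >= 8090]
game_id=80: ✓ → 87
game_id=81: ✓ → 81
game_id=82: ✓ → 123
game_id=83: ✓ → 124
game_id=84: ✓ → 116
game_id=85: ✓ → 133
game_id=86: ✓ → 100
game_id=87: ✓ → 131
game_id=88: ✓ → 103
game_id=89: ✓ → 112
game_id=90: ✓ → 63
game_id=91: ✓ → 69
game_id=92: ✓ → 116
game_id=93: ✓ → 89
home_avg = (87 + 81 + 123 + 124 + 116 + 133 + 100 + 131 + 103 + 112 + 63 + 69 + 116 + 89) / 14 = 103.3571428571
—
[quarter_sum: quarter <= 3 or venue in ('away', 'neutral')]
game_id=80: ✓ → 87
game_id=81: ✓ → 81
game_id=82: ✓ → 123
game_id=83: ✓ → 124
game_id=84: ✓ → 116
game_id=85: ✓ → 133
game_id=86: ✓ → 100
game_id=87: ✓ → 131
game_id=88: ✓ → 103
game_id=89: ✓ → 112
game_id=90: ✓ → 63
game_id=91: ✓ → 69
game_id=92: ✓ → 116
game_id=93: ✓ → 89
quarter_sum = 87 + 81 + 123 + 124 + 116 + 133 + 100 + 131 + 103 + 112 + 63 + 69 + 116 + 89 = 1447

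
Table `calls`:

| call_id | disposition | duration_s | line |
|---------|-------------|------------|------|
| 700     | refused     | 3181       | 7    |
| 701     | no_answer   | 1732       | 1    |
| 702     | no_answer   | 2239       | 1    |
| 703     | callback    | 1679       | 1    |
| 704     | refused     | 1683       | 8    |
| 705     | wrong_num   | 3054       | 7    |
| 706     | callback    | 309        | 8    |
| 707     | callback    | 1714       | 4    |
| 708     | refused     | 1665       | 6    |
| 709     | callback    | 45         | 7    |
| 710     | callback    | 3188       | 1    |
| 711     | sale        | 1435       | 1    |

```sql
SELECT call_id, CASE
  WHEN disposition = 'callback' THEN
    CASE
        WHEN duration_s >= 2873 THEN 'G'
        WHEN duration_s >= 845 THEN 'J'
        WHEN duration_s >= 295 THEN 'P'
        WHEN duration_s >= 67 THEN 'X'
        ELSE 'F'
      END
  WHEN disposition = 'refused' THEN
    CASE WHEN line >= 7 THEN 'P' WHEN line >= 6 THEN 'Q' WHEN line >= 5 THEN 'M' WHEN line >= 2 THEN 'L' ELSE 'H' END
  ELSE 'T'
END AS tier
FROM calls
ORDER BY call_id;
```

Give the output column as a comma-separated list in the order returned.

P, T, T, J, P, T, P, J, Q, F, G, T

call_id=700: disposition='refused' → inner[line >= 7] → P
call_id=701: disposition='no_answer' → outer ELSE → T
call_id=702: disposition='no_answer' → outer ELSE → T
call_id=703: disposition='callback' → inner[duration_s >= 845] → J
call_id=704: disposition='refused' → inner[line >= 7] → P
call_id=705: disposition='wrong_num' → outer ELSE → T
call_id=706: disposition='callback' → inner[duration_s >= 295] → P
call_id=707: disposition='callback' → inner[duration_s >= 845] → J
call_id=708: disposition='refused' → inner[line >= 6] → Q
call_id=709: disposition='callback' → inner[ELSE] → F
call_id=710: disposition='callback' → inner[duration_s >= 2873] → G
call_id=711: disposition='sale' → outer ELSE → T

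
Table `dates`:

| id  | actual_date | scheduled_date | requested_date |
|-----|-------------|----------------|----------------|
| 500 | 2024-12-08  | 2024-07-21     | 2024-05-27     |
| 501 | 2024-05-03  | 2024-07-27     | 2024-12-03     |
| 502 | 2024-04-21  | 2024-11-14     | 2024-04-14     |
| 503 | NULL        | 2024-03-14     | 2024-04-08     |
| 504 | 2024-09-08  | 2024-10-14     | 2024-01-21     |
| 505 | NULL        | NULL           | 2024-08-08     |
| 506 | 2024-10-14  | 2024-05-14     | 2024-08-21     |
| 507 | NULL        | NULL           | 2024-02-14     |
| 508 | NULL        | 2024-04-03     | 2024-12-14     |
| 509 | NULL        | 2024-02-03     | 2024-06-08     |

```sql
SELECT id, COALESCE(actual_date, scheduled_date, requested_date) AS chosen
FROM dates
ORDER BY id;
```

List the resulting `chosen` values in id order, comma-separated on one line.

id=500: actual_date=2024-12-08 → 2024-12-08
id=501: actual_date=2024-05-03 → 2024-05-03
id=502: actual_date=2024-04-21 → 2024-04-21
id=503: actual_date=NULL, scheduled_date=2024-03-14 → 2024-03-14
id=504: actual_date=2024-09-08 → 2024-09-08
id=505: actual_date=NULL, scheduled_date=NULL, requested_date=2024-08-08 → 2024-08-08
id=506: actual_date=2024-10-14 → 2024-10-14
id=507: actual_date=NULL, scheduled_date=NULL, requested_date=2024-02-14 → 2024-02-14
id=508: actual_date=NULL, scheduled_date=2024-04-03 → 2024-04-03
id=509: actual_date=NULL, scheduled_date=2024-02-03 → 2024-02-03

2024-12-08, 2024-05-03, 2024-04-21, 2024-03-14, 2024-09-08, 2024-08-08, 2024-10-14, 2024-02-14, 2024-04-03, 2024-02-03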